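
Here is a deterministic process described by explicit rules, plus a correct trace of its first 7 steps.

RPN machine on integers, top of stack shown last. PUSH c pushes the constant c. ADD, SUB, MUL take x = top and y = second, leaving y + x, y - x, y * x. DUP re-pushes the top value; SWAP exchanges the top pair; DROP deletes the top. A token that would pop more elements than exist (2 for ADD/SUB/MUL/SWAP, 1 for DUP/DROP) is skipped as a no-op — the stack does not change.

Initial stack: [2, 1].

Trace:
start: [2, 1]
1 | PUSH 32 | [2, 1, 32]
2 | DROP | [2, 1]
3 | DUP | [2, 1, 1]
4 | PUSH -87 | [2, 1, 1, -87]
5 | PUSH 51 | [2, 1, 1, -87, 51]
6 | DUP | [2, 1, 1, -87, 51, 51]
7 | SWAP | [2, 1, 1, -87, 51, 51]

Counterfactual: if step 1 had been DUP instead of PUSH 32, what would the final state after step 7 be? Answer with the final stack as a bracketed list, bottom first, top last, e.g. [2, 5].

[2, 1, 1, -87, 51, 51]

(re-executing from step 1 with the substitution; state before step 1: [2, 1])
1 | DUP | [2, 1, 1]
2 | DROP | [2, 1]
3 | DUP | [2, 1, 1]
4 | PUSH -87 | [2, 1, 1, -87]
5 | PUSH 51 | [2, 1, 1, -87, 51]
6 | DUP | [2, 1, 1, -87, 51, 51]
7 | SWAP | [2, 1, 1, -87, 51, 51]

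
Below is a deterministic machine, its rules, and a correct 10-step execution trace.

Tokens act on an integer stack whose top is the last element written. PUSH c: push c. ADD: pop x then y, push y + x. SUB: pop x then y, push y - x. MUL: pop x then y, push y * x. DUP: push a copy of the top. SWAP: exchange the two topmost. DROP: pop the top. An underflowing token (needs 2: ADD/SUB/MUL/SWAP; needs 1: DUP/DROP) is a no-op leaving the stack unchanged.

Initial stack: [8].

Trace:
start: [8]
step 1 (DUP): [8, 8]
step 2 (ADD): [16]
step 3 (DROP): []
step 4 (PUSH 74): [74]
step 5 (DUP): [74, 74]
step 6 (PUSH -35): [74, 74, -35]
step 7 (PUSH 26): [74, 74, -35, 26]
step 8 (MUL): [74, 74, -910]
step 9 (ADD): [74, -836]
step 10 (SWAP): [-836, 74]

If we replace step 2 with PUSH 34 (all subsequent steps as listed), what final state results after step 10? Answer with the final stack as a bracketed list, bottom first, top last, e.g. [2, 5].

(re-executing from step 2 with the substitution; state before step 2: [8, 8])
step 2 (PUSH 34): [8, 8, 34]
step 3 (DROP): [8, 8]
step 4 (PUSH 74): [8, 8, 74]
step 5 (DUP): [8, 8, 74, 74]
step 6 (PUSH -35): [8, 8, 74, 74, -35]
step 7 (PUSH 26): [8, 8, 74, 74, -35, 26]
step 8 (MUL): [8, 8, 74, 74, -910]
step 9 (ADD): [8, 8, 74, -836]
step 10 (SWAP): [8, 8, -836, 74]

[8, 8, -836, 74]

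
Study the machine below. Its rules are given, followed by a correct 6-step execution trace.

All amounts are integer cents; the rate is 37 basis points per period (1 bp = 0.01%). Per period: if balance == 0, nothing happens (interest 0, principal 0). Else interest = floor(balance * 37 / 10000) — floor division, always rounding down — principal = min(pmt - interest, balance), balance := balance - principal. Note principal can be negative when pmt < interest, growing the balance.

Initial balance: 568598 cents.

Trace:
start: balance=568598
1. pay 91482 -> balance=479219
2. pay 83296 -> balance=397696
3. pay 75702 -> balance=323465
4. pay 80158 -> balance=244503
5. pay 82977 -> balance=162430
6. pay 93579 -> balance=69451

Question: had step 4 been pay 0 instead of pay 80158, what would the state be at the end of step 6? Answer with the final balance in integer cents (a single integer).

(re-executing from step 4 with the substitution; state before step 4: balance=323465)
4. pay 0 -> balance=324661
5. pay 82977 -> balance=242885
6. pay 93579 -> balance=150204

150204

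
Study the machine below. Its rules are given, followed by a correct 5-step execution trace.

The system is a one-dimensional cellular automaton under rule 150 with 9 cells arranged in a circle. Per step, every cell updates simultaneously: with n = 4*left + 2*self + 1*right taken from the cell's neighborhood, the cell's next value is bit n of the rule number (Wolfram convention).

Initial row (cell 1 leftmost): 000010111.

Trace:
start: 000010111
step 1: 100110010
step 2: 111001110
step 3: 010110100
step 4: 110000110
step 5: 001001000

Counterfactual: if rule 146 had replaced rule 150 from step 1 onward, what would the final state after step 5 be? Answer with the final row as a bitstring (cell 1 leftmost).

101001010

(re-executing steps 1..5 under rule 146; state before step 1: 000010111)
step 1: 100100010
step 2: 011010100
step 3: 100000010
step 4: 010000100
step 5: 101001010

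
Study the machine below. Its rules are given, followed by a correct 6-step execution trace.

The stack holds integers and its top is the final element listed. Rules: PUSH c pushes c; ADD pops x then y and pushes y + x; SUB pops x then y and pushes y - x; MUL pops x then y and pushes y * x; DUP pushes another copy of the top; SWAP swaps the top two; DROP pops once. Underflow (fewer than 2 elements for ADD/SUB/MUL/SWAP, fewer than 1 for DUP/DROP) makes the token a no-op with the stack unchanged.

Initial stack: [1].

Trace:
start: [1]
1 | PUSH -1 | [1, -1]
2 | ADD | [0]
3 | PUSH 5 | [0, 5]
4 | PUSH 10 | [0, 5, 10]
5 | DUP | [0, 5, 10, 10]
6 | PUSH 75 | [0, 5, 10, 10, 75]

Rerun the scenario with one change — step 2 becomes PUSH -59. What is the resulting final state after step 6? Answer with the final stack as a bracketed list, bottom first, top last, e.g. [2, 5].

[1, -1, -59, 5, 10, 10, 75]

(re-executing from step 2 with the substitution; state before step 2: [1, -1])
2 | PUSH -59 | [1, -1, -59]
3 | PUSH 5 | [1, -1, -59, 5]
4 | PUSH 10 | [1, -1, -59, 5, 10]
5 | DUP | [1, -1, -59, 5, 10, 10]
6 | PUSH 75 | [1, -1, -59, 5, 10, 10, 75]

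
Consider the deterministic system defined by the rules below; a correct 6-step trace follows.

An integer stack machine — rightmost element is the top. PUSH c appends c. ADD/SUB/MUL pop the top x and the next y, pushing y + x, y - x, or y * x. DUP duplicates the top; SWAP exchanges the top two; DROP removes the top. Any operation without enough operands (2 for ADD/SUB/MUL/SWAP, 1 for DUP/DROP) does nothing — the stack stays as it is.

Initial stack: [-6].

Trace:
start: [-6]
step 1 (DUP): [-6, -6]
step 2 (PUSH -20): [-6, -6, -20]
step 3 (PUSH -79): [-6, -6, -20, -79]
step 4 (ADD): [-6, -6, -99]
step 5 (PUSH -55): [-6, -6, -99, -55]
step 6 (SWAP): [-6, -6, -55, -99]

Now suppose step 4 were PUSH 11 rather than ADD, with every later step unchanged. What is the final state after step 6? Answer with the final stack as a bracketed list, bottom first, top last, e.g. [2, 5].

[-6, -6, -20, -79, -55, 11]

(re-executing from step 4 with the substitution; state before step 4: [-6, -6, -20, -79])
step 4 (PUSH 11): [-6, -6, -20, -79, 11]
step 5 (PUSH -55): [-6, -6, -20, -79, 11, -55]
step 6 (SWAP): [-6, -6, -20, -79, -55, 11]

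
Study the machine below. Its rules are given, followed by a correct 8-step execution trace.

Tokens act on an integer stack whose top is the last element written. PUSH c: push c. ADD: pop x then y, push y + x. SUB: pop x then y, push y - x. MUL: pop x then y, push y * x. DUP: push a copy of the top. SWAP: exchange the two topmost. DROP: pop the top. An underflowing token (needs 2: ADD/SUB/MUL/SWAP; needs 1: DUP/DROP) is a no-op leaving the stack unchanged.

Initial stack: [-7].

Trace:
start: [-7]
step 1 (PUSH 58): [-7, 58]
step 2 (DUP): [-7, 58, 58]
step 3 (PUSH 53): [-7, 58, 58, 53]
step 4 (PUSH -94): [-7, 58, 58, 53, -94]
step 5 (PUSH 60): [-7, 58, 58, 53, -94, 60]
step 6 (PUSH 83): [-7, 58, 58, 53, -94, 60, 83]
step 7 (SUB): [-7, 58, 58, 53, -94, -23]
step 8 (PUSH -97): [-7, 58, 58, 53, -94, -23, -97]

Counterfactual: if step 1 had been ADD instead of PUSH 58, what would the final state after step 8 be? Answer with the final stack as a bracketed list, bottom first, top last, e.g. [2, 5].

(re-executing from step 1 with the substitution; state before step 1: [-7])
step 1 (ADD): [-7]
step 2 (DUP): [-7, -7]
step 3 (PUSH 53): [-7, -7, 53]
step 4 (PUSH -94): [-7, -7, 53, -94]
step 5 (PUSH 60): [-7, -7, 53, -94, 60]
step 6 (PUSH 83): [-7, -7, 53, -94, 60, 83]
step 7 (SUB): [-7, -7, 53, -94, -23]
step 8 (PUSH -97): [-7, -7, 53, -94, -23, -97]

[-7, -7, 53, -94, -23, -97]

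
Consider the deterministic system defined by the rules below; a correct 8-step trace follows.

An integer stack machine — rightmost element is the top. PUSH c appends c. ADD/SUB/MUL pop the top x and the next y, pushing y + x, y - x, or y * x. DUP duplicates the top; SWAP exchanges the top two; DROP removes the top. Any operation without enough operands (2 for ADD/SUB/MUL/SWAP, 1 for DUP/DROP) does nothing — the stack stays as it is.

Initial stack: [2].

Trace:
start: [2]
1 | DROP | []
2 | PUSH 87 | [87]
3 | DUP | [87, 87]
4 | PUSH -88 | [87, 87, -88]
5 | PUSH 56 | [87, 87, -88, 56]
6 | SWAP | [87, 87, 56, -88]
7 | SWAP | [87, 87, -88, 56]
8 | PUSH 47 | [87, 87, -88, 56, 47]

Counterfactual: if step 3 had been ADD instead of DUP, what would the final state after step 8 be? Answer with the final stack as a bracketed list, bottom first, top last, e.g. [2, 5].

[87, -88, 56, 47]

(re-executing from step 3 with the substitution; state before step 3: [87])
3 | ADD | [87]
4 | PUSH -88 | [87, -88]
5 | PUSH 56 | [87, -88, 56]
6 | SWAP | [87, 56, -88]
7 | SWAP | [87, -88, 56]
8 | PUSH 47 | [87, -88, 56, 47]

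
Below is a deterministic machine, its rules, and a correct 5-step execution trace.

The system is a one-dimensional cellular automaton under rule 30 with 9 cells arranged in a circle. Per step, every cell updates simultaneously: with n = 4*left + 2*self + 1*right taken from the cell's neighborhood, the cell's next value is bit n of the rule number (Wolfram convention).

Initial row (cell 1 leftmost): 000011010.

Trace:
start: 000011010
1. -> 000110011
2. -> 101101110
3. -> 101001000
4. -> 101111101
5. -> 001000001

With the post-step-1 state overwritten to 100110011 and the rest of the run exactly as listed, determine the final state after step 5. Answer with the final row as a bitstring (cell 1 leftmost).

111010000

state after step 1 := 100110011
2. -> 011101110
3. -> 110001001
4. -> 001011111
5. -> 111010000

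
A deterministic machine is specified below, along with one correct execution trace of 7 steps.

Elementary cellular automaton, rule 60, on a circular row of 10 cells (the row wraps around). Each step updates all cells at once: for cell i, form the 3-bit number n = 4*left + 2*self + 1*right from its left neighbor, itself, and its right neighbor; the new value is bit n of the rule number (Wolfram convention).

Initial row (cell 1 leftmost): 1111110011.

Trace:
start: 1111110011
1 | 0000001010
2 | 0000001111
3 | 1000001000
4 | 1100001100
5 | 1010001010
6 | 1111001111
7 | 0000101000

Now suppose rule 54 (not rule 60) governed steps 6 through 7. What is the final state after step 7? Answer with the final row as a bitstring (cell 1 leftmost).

0000100000

(re-executing steps 6..7 under rule 54; state before step 6: 1010001010)
6 | 1111011111
7 | 0000100000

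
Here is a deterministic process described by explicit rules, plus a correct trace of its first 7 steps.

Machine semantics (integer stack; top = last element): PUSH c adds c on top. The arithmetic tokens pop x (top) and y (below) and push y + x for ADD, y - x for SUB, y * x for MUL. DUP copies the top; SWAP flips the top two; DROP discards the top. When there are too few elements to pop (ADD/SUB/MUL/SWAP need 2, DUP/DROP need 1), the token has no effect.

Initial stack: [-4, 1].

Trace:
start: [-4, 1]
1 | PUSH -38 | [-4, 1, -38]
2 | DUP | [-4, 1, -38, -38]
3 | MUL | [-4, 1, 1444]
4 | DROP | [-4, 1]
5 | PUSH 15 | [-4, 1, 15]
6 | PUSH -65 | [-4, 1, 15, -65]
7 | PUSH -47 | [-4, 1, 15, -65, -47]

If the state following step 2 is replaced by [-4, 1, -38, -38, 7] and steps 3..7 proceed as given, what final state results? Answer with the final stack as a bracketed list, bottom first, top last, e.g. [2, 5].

[-4, 1, -38, 15, -65, -47]

state after step 2 := [-4, 1, -38, -38, 7]
3 | MUL | [-4, 1, -38, -266]
4 | DROP | [-4, 1, -38]
5 | PUSH 15 | [-4, 1, -38, 15]
6 | PUSH -65 | [-4, 1, -38, 15, -65]
7 | PUSH -47 | [-4, 1, -38, 15, -65, -47]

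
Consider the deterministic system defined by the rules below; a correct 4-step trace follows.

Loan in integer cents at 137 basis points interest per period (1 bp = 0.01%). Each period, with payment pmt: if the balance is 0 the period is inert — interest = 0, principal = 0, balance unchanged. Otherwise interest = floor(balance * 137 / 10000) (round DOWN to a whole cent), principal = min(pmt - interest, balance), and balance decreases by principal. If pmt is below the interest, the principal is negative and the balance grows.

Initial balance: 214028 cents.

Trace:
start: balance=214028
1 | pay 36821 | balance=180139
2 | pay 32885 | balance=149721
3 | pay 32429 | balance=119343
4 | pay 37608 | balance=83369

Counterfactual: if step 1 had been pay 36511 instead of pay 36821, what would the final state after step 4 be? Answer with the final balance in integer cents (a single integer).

83693

(re-executing from step 1 with the substitution; state before step 1: balance=214028)
1 | pay 36511 | balance=180449
2 | pay 32885 | balance=150036
3 | pay 32429 | balance=119662
4 | pay 37608 | balance=83693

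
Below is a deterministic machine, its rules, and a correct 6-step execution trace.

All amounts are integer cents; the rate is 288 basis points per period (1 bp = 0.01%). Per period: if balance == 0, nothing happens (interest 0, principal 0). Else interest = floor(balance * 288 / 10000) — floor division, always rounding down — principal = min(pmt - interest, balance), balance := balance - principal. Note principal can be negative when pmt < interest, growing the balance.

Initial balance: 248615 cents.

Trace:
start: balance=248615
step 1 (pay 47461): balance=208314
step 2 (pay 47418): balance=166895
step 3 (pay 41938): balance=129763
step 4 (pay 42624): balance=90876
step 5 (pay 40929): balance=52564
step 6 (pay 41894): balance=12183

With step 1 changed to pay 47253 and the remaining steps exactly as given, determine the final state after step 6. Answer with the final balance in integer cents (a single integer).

12422

(re-executing from step 1 with the substitution; state before step 1: balance=248615)
step 1 (pay 47253): balance=208522
step 2 (pay 47418): balance=167109
step 3 (pay 41938): balance=129983
step 4 (pay 42624): balance=91102
step 5 (pay 40929): balance=52796
step 6 (pay 41894): balance=12422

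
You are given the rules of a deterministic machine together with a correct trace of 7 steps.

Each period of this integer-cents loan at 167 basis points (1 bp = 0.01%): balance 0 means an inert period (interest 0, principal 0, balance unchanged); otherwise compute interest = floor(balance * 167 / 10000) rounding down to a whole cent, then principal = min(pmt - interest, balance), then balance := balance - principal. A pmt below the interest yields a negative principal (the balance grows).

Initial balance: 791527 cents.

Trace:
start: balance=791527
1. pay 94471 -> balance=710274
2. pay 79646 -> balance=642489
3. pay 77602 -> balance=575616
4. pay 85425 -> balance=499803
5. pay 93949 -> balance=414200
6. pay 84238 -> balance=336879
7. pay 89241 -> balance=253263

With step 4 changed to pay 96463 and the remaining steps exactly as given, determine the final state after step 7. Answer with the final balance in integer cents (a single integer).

241663

(re-executing from step 4 with the substitution; state before step 4: balance=575616)
4. pay 96463 -> balance=488765
5. pay 93949 -> balance=402978
6. pay 84238 -> balance=325469
7. pay 89241 -> balance=241663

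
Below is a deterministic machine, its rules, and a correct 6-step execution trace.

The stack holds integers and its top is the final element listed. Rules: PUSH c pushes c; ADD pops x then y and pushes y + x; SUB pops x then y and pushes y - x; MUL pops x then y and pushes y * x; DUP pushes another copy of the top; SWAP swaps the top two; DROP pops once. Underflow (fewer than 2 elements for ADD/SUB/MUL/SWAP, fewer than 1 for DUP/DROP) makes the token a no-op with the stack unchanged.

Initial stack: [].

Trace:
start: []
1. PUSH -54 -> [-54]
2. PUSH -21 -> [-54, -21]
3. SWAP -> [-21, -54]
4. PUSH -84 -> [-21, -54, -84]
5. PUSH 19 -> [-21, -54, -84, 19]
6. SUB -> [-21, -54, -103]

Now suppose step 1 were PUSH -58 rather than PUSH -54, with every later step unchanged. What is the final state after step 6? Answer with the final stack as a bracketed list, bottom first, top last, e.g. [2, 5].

(re-executing from step 1 with the substitution; state before step 1: [])
1. PUSH -58 -> [-58]
2. PUSH -21 -> [-58, -21]
3. SWAP -> [-21, -58]
4. PUSH -84 -> [-21, -58, -84]
5. PUSH 19 -> [-21, -58, -84, 19]
6. SUB -> [-21, -58, -103]

[-21, -58, -103]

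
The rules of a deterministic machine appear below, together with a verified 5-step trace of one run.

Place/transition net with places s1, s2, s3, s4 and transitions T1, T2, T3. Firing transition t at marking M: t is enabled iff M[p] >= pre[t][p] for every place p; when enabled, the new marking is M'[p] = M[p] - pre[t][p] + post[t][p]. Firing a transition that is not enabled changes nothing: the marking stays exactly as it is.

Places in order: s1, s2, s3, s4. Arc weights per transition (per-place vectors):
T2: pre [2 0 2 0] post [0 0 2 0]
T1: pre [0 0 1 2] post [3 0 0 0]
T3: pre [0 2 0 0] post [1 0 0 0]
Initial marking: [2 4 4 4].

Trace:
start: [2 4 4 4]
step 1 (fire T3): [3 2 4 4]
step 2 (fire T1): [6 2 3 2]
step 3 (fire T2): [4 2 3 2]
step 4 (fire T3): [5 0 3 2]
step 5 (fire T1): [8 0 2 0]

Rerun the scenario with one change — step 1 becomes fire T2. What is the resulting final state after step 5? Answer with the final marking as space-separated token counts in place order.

(re-executing from step 1 with the substitution; state before step 1: [2 4 4 4])
step 1 (fire T2): [0 4 4 4]
step 2 (fire T1): [3 4 3 2]
step 3 (fire T2): [1 4 3 2]
step 4 (fire T3): [2 2 3 2]
step 5 (fire T1): [5 2 2 0]

5 2 2 0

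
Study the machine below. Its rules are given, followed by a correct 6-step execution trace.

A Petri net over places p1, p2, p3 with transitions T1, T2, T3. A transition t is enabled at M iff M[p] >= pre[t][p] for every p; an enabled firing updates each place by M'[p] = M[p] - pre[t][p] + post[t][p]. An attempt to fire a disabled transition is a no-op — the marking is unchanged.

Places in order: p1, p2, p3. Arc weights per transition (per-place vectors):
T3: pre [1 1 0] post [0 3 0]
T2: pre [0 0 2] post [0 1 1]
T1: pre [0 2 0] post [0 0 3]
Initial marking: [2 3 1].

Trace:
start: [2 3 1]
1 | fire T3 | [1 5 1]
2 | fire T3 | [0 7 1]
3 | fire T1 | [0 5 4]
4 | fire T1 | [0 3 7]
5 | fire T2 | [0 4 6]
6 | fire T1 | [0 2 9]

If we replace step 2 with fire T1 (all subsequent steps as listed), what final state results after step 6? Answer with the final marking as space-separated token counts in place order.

1 0 9

(re-executing from step 2 with the substitution; state before step 2: [1 5 1])
2 | fire T1 | [1 3 4]
3 | fire T1 | [1 1 7]
4 | fire T1 | [1 1 7]
5 | fire T2 | [1 2 6]
6 | fire T1 | [1 0 9]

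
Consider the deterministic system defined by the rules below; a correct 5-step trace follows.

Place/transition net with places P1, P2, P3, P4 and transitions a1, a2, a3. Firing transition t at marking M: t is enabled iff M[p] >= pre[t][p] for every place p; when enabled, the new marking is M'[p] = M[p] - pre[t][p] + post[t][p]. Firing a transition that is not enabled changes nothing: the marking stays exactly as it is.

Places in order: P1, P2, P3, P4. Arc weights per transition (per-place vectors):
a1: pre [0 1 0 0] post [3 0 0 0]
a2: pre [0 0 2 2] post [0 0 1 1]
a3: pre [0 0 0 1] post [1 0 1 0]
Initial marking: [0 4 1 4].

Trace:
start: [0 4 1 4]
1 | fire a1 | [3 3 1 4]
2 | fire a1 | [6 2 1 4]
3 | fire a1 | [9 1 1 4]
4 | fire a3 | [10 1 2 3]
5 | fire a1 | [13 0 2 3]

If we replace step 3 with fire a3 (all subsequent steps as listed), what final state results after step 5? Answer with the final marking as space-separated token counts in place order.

(re-executing from step 3 with the substitution; state before step 3: [6 2 1 4])
3 | fire a3 | [7 2 2 3]
4 | fire a3 | [8 2 3 2]
5 | fire a1 | [11 1 3 2]

11 1 3 2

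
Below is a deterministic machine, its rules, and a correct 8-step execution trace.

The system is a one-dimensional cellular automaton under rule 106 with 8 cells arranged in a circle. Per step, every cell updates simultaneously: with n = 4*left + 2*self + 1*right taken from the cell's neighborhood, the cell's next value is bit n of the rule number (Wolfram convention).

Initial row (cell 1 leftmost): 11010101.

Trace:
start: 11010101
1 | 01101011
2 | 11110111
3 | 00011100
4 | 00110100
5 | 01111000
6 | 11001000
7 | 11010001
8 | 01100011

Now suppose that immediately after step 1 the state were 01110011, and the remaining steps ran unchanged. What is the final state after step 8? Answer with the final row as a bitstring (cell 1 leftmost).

00101111

state after step 1 := 01110011
2 | 11010111
3 | 01101100
4 | 11111100
5 | 10000101
6 | 10001011
7 | 10010110
8 | 00101111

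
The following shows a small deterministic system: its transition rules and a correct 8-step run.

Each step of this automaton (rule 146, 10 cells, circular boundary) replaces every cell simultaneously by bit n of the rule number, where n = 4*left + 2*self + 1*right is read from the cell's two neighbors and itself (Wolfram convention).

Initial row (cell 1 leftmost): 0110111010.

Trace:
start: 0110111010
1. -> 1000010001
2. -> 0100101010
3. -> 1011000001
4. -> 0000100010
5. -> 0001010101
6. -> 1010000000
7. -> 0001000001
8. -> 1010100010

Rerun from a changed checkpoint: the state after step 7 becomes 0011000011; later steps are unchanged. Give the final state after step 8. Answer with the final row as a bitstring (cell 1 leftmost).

1100100100

state after step 7 := 0011000011
8. -> 1100100100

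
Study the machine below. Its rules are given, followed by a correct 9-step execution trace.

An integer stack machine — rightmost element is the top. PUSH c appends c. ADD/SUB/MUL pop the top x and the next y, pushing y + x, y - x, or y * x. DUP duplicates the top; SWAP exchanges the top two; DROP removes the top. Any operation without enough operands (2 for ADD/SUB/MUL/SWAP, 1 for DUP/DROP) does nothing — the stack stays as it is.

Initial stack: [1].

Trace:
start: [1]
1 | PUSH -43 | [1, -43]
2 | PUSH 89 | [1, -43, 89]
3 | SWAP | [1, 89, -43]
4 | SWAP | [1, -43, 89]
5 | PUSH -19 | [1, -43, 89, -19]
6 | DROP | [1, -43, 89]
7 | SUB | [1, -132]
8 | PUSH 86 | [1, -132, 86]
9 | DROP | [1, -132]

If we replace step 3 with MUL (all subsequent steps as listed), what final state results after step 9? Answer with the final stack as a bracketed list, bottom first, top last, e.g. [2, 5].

(re-executing from step 3 with the substitution; state before step 3: [1, -43, 89])
3 | MUL | [1, -3827]
4 | SWAP | [-3827, 1]
5 | PUSH -19 | [-3827, 1, -19]
6 | DROP | [-3827, 1]
7 | SUB | [-3828]
8 | PUSH 86 | [-3828, 86]
9 | DROP | [-3828]

[-3828]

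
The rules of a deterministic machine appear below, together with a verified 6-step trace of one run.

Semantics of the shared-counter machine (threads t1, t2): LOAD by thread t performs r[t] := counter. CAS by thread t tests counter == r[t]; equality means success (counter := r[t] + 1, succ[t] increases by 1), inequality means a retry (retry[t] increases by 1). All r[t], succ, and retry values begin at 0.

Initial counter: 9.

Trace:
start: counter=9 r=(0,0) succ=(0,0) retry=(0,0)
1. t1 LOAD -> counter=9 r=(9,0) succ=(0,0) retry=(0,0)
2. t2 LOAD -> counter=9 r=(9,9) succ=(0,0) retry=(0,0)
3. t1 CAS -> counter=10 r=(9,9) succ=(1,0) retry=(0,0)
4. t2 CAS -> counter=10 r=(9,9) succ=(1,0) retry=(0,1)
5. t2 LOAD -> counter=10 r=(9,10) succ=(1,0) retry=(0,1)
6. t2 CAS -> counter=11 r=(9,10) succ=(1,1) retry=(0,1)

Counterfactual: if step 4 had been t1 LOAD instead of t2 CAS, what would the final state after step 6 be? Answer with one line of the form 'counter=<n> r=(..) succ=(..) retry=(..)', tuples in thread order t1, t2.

(re-executing from step 4 with the substitution; state before step 4: counter=10 r=(9,9) succ=(1,0) retry=(0,0))
4. t1 LOAD -> counter=10 r=(10,9) succ=(1,0) retry=(0,0)
5. t2 LOAD -> counter=10 r=(10,10) succ=(1,0) retry=(0,0)
6. t2 CAS -> counter=11 r=(10,10) succ=(1,1) retry=(0,0)

counter=11 r=(10,10) succ=(1,1) retry=(0,0)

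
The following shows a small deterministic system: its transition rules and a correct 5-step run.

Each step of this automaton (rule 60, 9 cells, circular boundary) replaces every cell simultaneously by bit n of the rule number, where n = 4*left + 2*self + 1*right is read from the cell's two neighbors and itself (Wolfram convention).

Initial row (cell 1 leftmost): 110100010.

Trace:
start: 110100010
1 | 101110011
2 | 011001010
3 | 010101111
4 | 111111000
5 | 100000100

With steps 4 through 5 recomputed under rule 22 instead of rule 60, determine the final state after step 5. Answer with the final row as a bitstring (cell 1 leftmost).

(re-executing steps 4..5 under rule 22; state before step 4: 010101111)
4 | 010100000
5 | 110110000

110110000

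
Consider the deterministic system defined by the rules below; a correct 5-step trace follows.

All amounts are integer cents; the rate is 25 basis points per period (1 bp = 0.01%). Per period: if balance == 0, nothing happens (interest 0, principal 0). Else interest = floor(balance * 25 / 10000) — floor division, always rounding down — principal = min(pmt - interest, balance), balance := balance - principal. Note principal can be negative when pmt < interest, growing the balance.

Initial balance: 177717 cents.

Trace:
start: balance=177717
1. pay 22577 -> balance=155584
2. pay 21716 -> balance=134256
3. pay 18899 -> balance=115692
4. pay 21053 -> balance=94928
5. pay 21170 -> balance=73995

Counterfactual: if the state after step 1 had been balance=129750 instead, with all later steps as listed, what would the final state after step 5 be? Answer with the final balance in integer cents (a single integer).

state after step 1 := balance=129750
2. pay 21716 -> balance=108358
3. pay 18899 -> balance=89729
4. pay 21053 -> balance=68900
5. pay 21170 -> balance=47902

47902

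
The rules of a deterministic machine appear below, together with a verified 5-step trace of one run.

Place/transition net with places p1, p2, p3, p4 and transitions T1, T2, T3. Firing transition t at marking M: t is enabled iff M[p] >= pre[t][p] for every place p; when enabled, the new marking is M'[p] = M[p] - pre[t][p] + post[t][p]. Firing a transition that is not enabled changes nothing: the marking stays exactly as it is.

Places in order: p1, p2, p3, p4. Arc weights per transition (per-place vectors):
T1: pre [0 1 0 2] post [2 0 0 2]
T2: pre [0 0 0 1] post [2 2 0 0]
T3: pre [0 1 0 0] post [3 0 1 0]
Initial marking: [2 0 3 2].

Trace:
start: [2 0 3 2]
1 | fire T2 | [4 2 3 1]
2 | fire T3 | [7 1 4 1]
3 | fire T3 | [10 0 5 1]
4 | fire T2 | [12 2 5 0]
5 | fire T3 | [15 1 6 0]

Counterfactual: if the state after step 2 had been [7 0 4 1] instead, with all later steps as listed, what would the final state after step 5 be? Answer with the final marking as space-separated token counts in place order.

state after step 2 := [7 0 4 1]
3 | fire T3 | [7 0 4 1]
4 | fire T2 | [9 2 4 0]
5 | fire T3 | [12 1 5 0]

12 1 5 0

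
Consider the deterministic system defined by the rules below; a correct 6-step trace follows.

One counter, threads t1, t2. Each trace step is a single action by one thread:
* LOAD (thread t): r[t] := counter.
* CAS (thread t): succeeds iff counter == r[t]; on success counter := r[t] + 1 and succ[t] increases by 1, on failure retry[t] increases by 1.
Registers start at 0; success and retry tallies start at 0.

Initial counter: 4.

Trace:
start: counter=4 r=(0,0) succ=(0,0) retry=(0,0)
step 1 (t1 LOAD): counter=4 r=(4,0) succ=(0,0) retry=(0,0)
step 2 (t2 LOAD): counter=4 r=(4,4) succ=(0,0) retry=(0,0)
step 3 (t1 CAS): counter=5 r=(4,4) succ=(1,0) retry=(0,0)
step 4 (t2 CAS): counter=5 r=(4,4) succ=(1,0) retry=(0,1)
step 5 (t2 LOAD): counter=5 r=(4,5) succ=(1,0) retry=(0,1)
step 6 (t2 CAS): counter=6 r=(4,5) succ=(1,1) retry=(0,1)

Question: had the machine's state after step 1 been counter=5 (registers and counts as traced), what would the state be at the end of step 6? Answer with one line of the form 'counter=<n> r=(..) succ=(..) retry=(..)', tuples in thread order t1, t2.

state after step 1 := counter=5 r=(4,0) succ=(0,0) retry=(0,0)
step 2 (t2 LOAD): counter=5 r=(4,5) succ=(0,0) retry=(0,0)
step 3 (t1 CAS): counter=5 r=(4,5) succ=(0,0) retry=(1,0)
step 4 (t2 CAS): counter=6 r=(4,5) succ=(0,1) retry=(1,0)
step 5 (t2 LOAD): counter=6 r=(4,6) succ=(0,1) retry=(1,0)
step 6 (t2 CAS): counter=7 r=(4,6) succ=(0,2) retry=(1,0)

counter=7 r=(4,6) succ=(0,2) retry=(1,0)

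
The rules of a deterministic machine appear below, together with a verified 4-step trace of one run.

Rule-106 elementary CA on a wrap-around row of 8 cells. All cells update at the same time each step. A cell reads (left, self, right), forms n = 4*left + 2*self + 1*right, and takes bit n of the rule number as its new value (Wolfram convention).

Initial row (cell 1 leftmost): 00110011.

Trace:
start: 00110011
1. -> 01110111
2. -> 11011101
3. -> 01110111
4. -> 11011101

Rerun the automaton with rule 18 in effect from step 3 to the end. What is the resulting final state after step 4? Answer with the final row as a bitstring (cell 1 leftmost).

(re-executing steps 3..4 under rule 18; state before step 3: 11011101)
3. -> 00000000
4. -> 00000000

00000000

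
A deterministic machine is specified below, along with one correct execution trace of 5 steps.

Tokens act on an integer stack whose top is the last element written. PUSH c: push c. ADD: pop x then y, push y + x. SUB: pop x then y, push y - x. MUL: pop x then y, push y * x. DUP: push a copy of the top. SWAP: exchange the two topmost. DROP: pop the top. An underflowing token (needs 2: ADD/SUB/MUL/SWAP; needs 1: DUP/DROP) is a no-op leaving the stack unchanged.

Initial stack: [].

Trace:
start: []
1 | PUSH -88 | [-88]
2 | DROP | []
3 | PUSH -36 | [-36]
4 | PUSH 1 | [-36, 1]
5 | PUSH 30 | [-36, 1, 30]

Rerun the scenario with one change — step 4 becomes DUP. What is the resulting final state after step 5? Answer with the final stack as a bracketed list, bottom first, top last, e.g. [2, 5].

[-36, -36, 30]

(re-executing from step 4 with the substitution; state before step 4: [-36])
4 | DUP | [-36, -36]
5 | PUSH 30 | [-36, -36, 30]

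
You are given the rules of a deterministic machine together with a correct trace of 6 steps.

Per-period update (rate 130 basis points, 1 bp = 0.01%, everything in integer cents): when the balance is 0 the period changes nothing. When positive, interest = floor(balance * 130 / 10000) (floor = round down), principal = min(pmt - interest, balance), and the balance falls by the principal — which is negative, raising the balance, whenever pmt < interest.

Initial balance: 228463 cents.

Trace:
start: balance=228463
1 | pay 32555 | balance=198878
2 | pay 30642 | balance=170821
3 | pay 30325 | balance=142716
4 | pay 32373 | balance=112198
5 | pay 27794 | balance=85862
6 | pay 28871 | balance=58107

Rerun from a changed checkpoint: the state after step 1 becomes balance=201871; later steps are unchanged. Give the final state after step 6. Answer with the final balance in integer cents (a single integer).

61301

state after step 1 := balance=201871
2 | pay 30642 | balance=173853
3 | pay 30325 | balance=145788
4 | pay 32373 | balance=115310
5 | pay 27794 | balance=89015
6 | pay 28871 | balance=61301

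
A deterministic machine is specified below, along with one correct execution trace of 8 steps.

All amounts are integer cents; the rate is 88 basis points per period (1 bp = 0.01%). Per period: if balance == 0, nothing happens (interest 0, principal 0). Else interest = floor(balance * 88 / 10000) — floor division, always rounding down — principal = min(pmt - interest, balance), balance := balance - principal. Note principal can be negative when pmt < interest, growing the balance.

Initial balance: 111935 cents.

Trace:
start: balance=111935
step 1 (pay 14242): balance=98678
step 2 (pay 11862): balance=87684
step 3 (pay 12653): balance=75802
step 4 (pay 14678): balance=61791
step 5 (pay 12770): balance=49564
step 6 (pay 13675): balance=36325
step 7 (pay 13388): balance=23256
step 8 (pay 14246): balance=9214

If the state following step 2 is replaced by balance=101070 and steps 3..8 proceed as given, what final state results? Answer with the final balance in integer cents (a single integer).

state after step 2 := balance=101070
step 3 (pay 12653): balance=89306
step 4 (pay 14678): balance=75413
step 5 (pay 12770): balance=63306
step 6 (pay 13675): balance=50188
step 7 (pay 13388): balance=37241
step 8 (pay 14246): balance=23322

23322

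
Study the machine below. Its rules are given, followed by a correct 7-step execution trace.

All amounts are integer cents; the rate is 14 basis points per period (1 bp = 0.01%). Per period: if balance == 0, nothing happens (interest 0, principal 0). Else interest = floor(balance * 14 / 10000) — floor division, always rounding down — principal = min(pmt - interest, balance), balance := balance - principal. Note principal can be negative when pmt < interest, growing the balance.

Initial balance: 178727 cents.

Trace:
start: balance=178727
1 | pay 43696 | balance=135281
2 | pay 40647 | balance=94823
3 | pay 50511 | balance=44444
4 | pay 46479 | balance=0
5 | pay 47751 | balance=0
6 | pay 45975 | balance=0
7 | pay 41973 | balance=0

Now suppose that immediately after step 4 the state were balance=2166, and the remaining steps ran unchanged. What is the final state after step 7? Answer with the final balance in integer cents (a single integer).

0

state after step 4 := balance=2166
5 | pay 47751 | balance=0
6 | pay 45975 | balance=0
7 | pay 41973 | balance=0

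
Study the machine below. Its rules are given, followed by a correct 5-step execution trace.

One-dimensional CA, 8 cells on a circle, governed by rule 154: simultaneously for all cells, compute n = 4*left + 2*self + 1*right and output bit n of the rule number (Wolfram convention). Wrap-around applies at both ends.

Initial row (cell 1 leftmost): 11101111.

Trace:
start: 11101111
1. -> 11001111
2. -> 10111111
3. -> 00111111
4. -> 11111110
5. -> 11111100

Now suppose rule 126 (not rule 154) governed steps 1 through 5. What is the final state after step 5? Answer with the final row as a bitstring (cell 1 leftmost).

(re-executing steps 1..5 under rule 126; state before step 1: 11101111)
1. -> 00111000
2. -> 01101100
3. -> 11111110
4. -> 10000011
5. -> 11000110

11000110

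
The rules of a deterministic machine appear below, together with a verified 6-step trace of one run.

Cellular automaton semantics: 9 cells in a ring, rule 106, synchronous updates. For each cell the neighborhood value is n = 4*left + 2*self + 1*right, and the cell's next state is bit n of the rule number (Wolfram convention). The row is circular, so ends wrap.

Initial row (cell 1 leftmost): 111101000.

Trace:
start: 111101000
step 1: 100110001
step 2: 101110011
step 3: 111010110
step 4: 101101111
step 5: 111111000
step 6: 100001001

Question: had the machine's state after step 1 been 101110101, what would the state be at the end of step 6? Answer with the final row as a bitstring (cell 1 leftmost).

101001001

state after step 1 := 101110101
step 2: 111011011
step 3: 001111110
step 4: 011000010
step 5: 111000100
step 6: 101001001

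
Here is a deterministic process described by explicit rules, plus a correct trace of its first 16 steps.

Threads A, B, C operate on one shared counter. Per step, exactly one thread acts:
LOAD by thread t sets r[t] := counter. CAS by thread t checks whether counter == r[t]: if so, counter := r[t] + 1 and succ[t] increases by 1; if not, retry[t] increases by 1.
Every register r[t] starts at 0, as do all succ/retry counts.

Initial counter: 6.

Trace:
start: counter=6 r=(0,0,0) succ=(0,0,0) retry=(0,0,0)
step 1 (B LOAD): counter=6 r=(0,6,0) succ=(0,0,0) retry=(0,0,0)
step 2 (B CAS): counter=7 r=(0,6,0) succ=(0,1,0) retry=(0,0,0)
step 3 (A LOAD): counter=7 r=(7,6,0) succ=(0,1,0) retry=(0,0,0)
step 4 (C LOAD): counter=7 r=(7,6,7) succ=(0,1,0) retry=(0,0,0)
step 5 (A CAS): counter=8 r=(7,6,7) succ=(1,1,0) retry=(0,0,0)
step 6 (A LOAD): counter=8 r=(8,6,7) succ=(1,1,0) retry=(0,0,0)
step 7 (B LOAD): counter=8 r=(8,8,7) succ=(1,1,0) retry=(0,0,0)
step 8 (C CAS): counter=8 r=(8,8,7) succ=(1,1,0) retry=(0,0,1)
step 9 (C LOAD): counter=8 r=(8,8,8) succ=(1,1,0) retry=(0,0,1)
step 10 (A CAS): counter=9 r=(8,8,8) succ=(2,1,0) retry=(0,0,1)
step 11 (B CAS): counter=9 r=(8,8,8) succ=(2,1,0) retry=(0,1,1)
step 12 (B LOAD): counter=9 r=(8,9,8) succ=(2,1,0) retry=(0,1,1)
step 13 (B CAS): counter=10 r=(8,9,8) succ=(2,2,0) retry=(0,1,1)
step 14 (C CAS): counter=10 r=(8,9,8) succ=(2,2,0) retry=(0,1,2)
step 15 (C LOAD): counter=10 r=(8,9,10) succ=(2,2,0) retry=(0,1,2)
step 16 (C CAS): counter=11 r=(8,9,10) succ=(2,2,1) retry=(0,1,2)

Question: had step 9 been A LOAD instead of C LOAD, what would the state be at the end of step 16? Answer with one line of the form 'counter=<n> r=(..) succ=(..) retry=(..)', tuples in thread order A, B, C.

(re-executing from step 9 with the substitution; state before step 9: counter=8 r=(8,8,7) succ=(1,1,0) retry=(0,0,1))
step 9 (A LOAD): counter=8 r=(8,8,7) succ=(1,1,0) retry=(0,0,1)
step 10 (A CAS): counter=9 r=(8,8,7) succ=(2,1,0) retry=(0,0,1)
step 11 (B CAS): counter=9 r=(8,8,7) succ=(2,1,0) retry=(0,1,1)
step 12 (B LOAD): counter=9 r=(8,9,7) succ=(2,1,0) retry=(0,1,1)
step 13 (B CAS): counter=10 r=(8,9,7) succ=(2,2,0) retry=(0,1,1)
step 14 (C CAS): counter=10 r=(8,9,7) succ=(2,2,0) retry=(0,1,2)
step 15 (C LOAD): counter=10 r=(8,9,10) succ=(2,2,0) retry=(0,1,2)
step 16 (C CAS): counter=11 r=(8,9,10) succ=(2,2,1) retry=(0,1,2)

counter=11 r=(8,9,10) succ=(2,2,1) retry=(0,1,2)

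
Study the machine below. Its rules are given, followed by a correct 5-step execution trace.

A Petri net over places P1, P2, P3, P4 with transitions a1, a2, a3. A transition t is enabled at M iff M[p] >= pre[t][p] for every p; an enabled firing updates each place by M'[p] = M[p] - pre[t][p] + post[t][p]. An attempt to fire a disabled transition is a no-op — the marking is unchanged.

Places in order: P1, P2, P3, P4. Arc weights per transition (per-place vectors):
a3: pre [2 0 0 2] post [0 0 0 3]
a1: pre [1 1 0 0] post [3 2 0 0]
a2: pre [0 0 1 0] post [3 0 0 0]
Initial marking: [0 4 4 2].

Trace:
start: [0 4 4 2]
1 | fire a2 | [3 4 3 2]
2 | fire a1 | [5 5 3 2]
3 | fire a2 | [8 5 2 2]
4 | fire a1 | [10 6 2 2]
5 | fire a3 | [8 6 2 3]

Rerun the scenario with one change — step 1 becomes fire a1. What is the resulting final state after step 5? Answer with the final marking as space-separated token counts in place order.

3 5 3 3

(re-executing from step 1 with the substitution; state before step 1: [0 4 4 2])
1 | fire a1 | [0 4 4 2]
2 | fire a1 | [0 4 4 2]
3 | fire a2 | [3 4 3 2]
4 | fire a1 | [5 5 3 2]
5 | fire a3 | [3 5 3 3]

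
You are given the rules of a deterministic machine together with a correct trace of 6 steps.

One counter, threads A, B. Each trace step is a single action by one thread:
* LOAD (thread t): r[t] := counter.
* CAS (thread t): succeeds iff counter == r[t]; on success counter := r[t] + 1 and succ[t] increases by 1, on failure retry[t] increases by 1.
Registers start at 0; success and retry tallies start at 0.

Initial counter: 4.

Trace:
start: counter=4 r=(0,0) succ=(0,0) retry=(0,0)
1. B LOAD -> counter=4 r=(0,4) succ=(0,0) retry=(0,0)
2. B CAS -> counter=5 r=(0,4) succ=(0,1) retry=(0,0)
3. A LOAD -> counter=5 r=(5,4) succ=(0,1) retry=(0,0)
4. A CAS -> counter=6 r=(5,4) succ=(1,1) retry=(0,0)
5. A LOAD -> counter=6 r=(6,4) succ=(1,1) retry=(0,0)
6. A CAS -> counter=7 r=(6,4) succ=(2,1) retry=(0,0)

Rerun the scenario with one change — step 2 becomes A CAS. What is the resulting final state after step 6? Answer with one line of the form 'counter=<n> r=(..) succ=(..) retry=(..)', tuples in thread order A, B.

(re-executing from step 2 with the substitution; state before step 2: counter=4 r=(0,4) succ=(0,0) retry=(0,0))
2. A CAS -> counter=4 r=(0,4) succ=(0,0) retry=(1,0)
3. A LOAD -> counter=4 r=(4,4) succ=(0,0) retry=(1,0)
4. A CAS -> counter=5 r=(4,4) succ=(1,0) retry=(1,0)
5. A LOAD -> counter=5 r=(5,4) succ=(1,0) retry=(1,0)
6. A CAS -> counter=6 r=(5,4) succ=(2,0) retry=(1,0)

counter=6 r=(5,4) succ=(2,0) retry=(1,0)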